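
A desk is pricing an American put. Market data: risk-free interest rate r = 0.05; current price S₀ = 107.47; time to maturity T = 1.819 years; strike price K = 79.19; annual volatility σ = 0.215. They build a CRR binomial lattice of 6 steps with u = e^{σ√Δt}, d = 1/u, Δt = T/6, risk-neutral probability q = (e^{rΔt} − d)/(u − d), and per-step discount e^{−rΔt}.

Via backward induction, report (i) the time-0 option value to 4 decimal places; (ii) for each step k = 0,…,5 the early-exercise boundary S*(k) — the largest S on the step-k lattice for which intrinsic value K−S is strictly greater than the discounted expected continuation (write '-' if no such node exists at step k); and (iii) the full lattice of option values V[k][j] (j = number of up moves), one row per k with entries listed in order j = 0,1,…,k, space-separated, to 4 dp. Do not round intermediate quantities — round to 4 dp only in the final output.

Δt=0.30317, u=1.12567, d=0.88836, q=0.53480, disc=e^(-rΔt)=0.98496
k=6 terminal: V=max(K-S,0) → 26.3679 12.2571 0.0000 0.0000 0.0000 0.0000 0.0000
k=5: j=0 S=59.4604 intr=19.7296 cont=18.5383 V=19.7296[EX]; j=1 S=75.3445 intr=3.8455 cont=5.6162 V=5.6162[hold]; j=2 S=95.4719 intr=0.0000 cont=0.0000 V=0.0000[hold]; j=3 S=120.9760 intr=0.0000 cont=0.0000 V=0.0000[hold]; j=4 S=153.2932 intr=0.0000 cont=0.0000 V=0.0000[hold]; j=5 S=194.2436 intr=0.0000 cont=0.0000 V=0.0000[hold]  S*(5)=59.4604
k=4: j=0 S=66.9329 intr=12.2571 cont=11.9985 V=12.2571[EX]; j=1 S=84.8132 intr=0.0000 cont=2.5734 V=2.5734[hold]; j=2 S=107.4700 intr=0.0000 cont=0.0000 V=0.0000[hold]; j=3 S=136.1793 intr=0.0000 cont=0.0000 V=0.0000[hold]; j=4 S=172.5579 intr=0.0000 cont=0.0000 V=0.0000[hold]  S*(4)=66.9329
k=3: j=0 S=75.3445 intr=3.8455 cont=6.9717 V=6.9717[hold]; j=1 S=95.4719 intr=0.0000 cont=1.1791 V=1.1791[hold]; j=2 S=120.9760 intr=0.0000 cont=0.0000 V=0.0000[hold]; j=3 S=153.2932 intr=0.0000 cont=0.0000 V=0.0000[hold]  S*(3)=-
k=2: j=0 S=84.8132 intr=0.0000 cont=3.8156 V=3.8156[hold]; j=1 S=107.4700 intr=0.0000 cont=0.5403 V=0.5403[hold]; j=2 S=136.1793 intr=0.0000 cont=0.0000 V=0.0000[hold]  S*(2)=-
k=1: j=0 S=95.4719 intr=0.0000 cont=2.0329 V=2.0329[hold]; j=1 S=120.9760 intr=0.0000 cont=0.2476 V=0.2476[hold]  S*(1)=-
k=0: j=0 S=107.4700 intr=0.0000 cont=1.0619 V=1.0619[hold]  S*(0)=-

price = 1.0619
boundary = - - - - 66.9329 59.4604
tree:
1.0619
2.0329 0.2476
3.8156 0.5403 0.0000
6.9717 1.1791 0.0000 0.0000
12.2571 2.5734 0.0000 0.0000 0.0000
19.7296 5.6162 0.0000 0.0000 0.0000 0.0000
26.3679 12.2571 0.0000 0.0000 0.0000 0.0000 0.0000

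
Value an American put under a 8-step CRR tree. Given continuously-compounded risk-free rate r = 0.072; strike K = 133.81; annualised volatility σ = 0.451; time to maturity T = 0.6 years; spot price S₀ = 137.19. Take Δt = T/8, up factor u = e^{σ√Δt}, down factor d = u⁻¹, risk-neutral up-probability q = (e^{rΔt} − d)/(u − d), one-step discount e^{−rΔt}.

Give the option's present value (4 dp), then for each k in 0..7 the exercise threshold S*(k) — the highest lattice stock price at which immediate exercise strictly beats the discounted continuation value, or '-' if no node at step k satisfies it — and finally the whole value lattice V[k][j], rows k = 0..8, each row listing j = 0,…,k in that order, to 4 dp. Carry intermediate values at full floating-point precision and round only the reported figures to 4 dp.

params: Δt=0.07500 u=1.13146 d=0.88381 q=0.49103 e^(-rΔt)=0.99461
t_8 payoffs: 82.7360 68.4247 50.1031 26.6478 0.0000 0.0000 0.0000 0.0000 0.0000
t_7: node(7,0) S=57.7883 payoff=76.0217 vs cont=75.3010 → 76.0217 [stop]  node(7,1) S=73.9811 payoff=59.8289 vs cont=59.1083 → 59.8289 [stop]  node(7,2) S=94.7112 payoff=39.0988 vs cont=38.3781 → 39.0988 [stop]  node(7,3) S=121.2501 payoff=12.5599 vs cont=13.4900 → 13.4900 [wait]  node(7,4) S=155.2254 payoff=0.0000 vs cont=0.0000 → 0.0000 [wait]  node(7,5) S=198.7209 payoff=0.0000 vs cont=0.0000 → 0.0000 [wait]  node(7,6) S=254.4041 payoff=0.0000 vs cont=0.0000 → 0.0000 [wait]  node(7,7) S=325.6903 payoff=0.0000 vs cont=0.0000 → 0.0000 [wait]  ⇒ S*(7)=94.7112
t_6: node(6,0) S=65.3853 payoff=68.4247 vs cont=67.7040 → 68.4247 [stop]  node(6,1) S=83.7069 payoff=50.1031 vs cont=49.3825 → 50.1031 [stop]  node(6,2) S=107.1622 payoff=26.6478 vs cont=26.3814 → 26.6478 [stop]  node(6,3) S=137.1900 payoff=0.0000 vs cont=6.8291 → 6.8291 [wait]  node(6,4) S=175.6318 payoff=0.0000 vs cont=0.0000 → 0.0000 [wait]  node(6,5) S=224.8453 payoff=0.0000 vs cont=0.0000 → 0.0000 [wait]  node(6,6) S=287.8488 payoff=0.0000 vs cont=0.0000 → 0.0000 [wait]  ⇒ S*(6)=107.1622
t_5: node(5,0) S=73.9811 payoff=59.8289 vs cont=59.1083 → 59.8289 [stop]  node(5,1) S=94.7112 payoff=39.0988 vs cont=38.3781 → 39.0988 [stop]  node(5,2) S=121.2501 payoff=12.5599 vs cont=16.8252 → 16.8252 [wait]  node(5,3) S=155.2254 payoff=0.0000 vs cont=3.4571 → 3.4571 [wait]  node(5,4) S=198.7209 payoff=0.0000 vs cont=0.0000 → 0.0000 [wait]  node(5,5) S=254.4041 payoff=0.0000 vs cont=0.0000 → 0.0000 [wait]  ⇒ S*(5)=94.7112
t_4: node(4,0) S=83.7069 payoff=50.1031 vs cont=49.3825 → 50.1031 [stop]  node(4,1) S=107.1622 payoff=26.6478 vs cont=28.0102 → 28.0102 [wait]  node(4,2) S=137.1900 payoff=0.0000 vs cont=10.2059 → 10.2059 [wait]  node(4,3) S=175.6318 payoff=0.0000 vs cont=1.7501 → 1.7501 [wait]  node(4,4) S=224.8453 payoff=0.0000 vs cont=0.0000 → 0.0000 [wait]  ⇒ S*(4)=83.7069
t_3: node(3,0) S=94.7112 payoff=39.0988 vs cont=39.0435 → 39.0988 [stop]  node(3,1) S=121.2501 payoff=12.5599 vs cont=19.1641 → 19.1641 [wait]  node(3,2) S=155.2254 payoff=0.0000 vs cont=6.0213 → 6.0213 [wait]  node(3,3) S=198.7209 payoff=0.0000 vs cont=0.8860 → 0.8860 [wait]  ⇒ S*(3)=94.7112
t_2: node(2,0) S=107.1622 payoff=26.6478 vs cont=29.1525 → 29.1525 [wait]  node(2,1) S=137.1900 payoff=0.0000 vs cont=12.6422 → 12.6422 [wait]  node(2,2) S=175.6318 payoff=0.0000 vs cont=3.4809 → 3.4809 [wait]  ⇒ S*(2)=-
t_1: node(1,0) S=121.2501 payoff=12.5599 vs cont=20.9322 → 20.9322 [wait]  node(1,1) S=155.2254 payoff=0.0000 vs cont=8.0999 → 8.0999 [wait]  ⇒ S*(1)=-
t_0: node(0,0) S=137.1900 payoff=0.0000 vs cont=14.5524 → 14.5524 [wait]  ⇒ S*(0)=-

price = 14.5524
boundary = - - - 94.7112 83.7069 94.7112 107.1622 94.7112
tree:
14.5524
20.9322 8.0999
29.1525 12.6422 3.4809
39.0988 19.1641 6.0213 0.8860
50.1031 28.0102 10.2059 1.7501 0.0000
59.8289 39.0988 16.8252 3.4571 0.0000 0.0000
68.4247 50.1031 26.6478 6.8291 0.0000 0.0000 0.0000
76.0217 59.8289 39.0988 13.4900 0.0000 0.0000 0.0000 0.0000
82.7360 68.4247 50.1031 26.6478 0.0000 0.0000 0.0000 0.0000 0.0000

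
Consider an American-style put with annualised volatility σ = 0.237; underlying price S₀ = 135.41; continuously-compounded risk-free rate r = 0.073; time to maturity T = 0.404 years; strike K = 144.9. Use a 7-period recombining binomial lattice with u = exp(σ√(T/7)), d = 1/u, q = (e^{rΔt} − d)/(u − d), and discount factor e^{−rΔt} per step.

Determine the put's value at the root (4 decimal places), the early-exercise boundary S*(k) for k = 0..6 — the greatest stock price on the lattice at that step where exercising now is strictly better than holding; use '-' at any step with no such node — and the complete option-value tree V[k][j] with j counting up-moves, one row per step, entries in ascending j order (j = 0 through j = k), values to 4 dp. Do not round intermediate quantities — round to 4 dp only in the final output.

price = 12.0610
boundary = - - 120.8360 127.9156 120.8360 127.9156 135.4100
tree:
12.0610
17.3578 7.3241
24.0640 11.3773 3.6840
30.7518 16.9844 6.3517 1.2790
37.0694 24.0640 10.6186 2.5086 0.1670
43.0374 30.7518 16.9844 4.8944 0.3514 0.0000
48.6750 37.0694 24.0640 9.4900 0.7396 0.0000 0.0000
54.0007 43.0374 30.7518 16.9844 1.5565 0.0000 0.0000 0.0000

Δt=0.05771, u=1.05859, d=0.94465, q=0.52283, disc=e^(-rΔt)=0.99580
k=7 terminal: V=max(K-S,0) → 54.0007 43.0374 30.7518 16.9844 1.5565 0.0000 0.0000 0.0000
k=6: j=0 S=96.2250 intr=48.6750 cont=48.0658 V=48.6750[EX]; j=1 S=107.8306 intr=37.0694 cont=36.4602 V=37.0694[EX]; j=2 S=120.8360 intr=24.0640 cont=23.4548 V=24.0640[EX]; j=3 S=135.4100 intr=9.4900 cont=8.8808 V=9.4900[EX]; j=4 S=151.7417 intr=0.0000 cont=0.7396 V=0.7396[hold]; j=5 S=170.0432 intr=0.0000 cont=0.0000 V=0.0000[hold]; j=6 S=190.5521 intr=0.0000 cont=0.0000 V=0.0000[hold]  S*(6)=135.4100
k=5: j=0 S=101.8626 intr=43.0374 cont=42.4282 V=43.0374[EX]; j=1 S=114.1482 intr=30.7518 cont=30.1426 V=30.7518[EX]; j=2 S=127.9156 intr=16.9844 cont=16.3752 V=16.9844[EX]; j=3 S=143.3435 intr=1.5565 cont=4.8944 V=4.8944[hold]; j=4 S=160.6321 intr=0.0000 cont=0.3514 V=0.3514[hold]; j=5 S=180.0058 intr=0.0000 cont=0.0000 V=0.0000[hold]  S*(5)=127.9156
k=4: j=0 S=107.8306 intr=37.0694 cont=36.4602 V=37.0694[EX]; j=1 S=120.8360 intr=24.0640 cont=23.4548 V=24.0640[EX]; j=2 S=135.4100 intr=9.4900 cont=10.6186 V=10.6186[hold]; j=3 S=151.7417 intr=0.0000 cont=2.5086 V=2.5086[hold]; j=4 S=170.0432 intr=0.0000 cont=0.1670 V=0.1670[hold]  S*(4)=120.8360
k=3: j=0 S=114.1482 intr=30.7518 cont=30.1426 V=30.7518[EX]; j=1 S=127.9156 intr=16.9844 cont=16.9628 V=16.9844[EX]; j=2 S=143.3435 intr=1.5565 cont=6.3517 V=6.3517[hold]; j=3 S=160.6321 intr=0.0000 cont=1.2790 V=1.2790[hold]  S*(3)=127.9156
k=2: j=0 S=120.8360 intr=24.0640 cont=23.4548 V=24.0640[EX]; j=1 S=135.4100 intr=9.4900 cont=11.3773 V=11.3773[hold]; j=2 S=151.7417 intr=0.0000 cont=3.6840 V=3.6840[hold]  S*(2)=120.8360
k=1: j=0 S=127.9156 intr=16.9844 cont=17.3578 V=17.3578[hold]; j=1 S=143.3435 intr=1.5565 cont=7.3241 V=7.3241[hold]  S*(1)=-
k=0: j=0 S=135.4100 intr=9.4900 cont=12.0610 V=12.0610[hold]  S*(0)=-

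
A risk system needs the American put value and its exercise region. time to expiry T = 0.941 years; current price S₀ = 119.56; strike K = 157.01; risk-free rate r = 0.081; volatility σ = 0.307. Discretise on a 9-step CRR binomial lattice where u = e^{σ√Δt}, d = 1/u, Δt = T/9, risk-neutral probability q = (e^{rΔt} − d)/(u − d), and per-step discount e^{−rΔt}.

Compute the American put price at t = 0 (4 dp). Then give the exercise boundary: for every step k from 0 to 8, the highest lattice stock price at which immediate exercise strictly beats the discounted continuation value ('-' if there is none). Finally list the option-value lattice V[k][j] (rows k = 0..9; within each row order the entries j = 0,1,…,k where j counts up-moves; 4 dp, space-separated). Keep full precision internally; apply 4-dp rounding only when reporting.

price = 37.4500
boundary = 119.5600 108.2615 119.5600 108.2615 119.5600 108.2615 119.5600 132.0376 119.5600
tree:
37.4500
48.7485 27.1145
58.9793 37.4500 17.9414
68.2432 48.7485 26.4119 10.3533
76.6317 58.9793 37.4500 16.5734 4.7349
84.2275 68.2432 48.7485 25.5349 8.5059 1.3033
91.1055 76.6317 58.9793 37.4500 14.8660 2.7267 0.0000
97.3335 84.2275 68.2432 48.7485 24.9724 5.7049 0.0000 0.0000
102.9730 91.1055 76.6317 58.9793 37.4500 11.9359 0.0000 0.0000 0.0000
108.0795 97.3335 84.2275 68.2432 48.7485 24.9724 0.0000 0.0000 0.0000 0.0000

params: Δt=0.10456 u=1.10436 d=0.90550 q=0.51797 e^(-rΔt)=0.99157
t_9 payoffs: 108.0795 97.3335 84.2275 68.2432 48.7485 24.9724 0.0000 0.0000 0.0000 0.0000
t_8: node(8,0) S=54.0370 payoff=102.9730 vs cont=101.6489 → 102.9730 [stop]  node(8,1) S=65.9045 payoff=91.1055 vs cont=89.7814 → 91.1055 [stop]  node(8,2) S=80.3783 payoff=76.6317 vs cont=75.3076 → 76.6317 [stop]  node(8,3) S=98.0307 payoff=58.9793 vs cont=57.6552 → 58.9793 [stop]  node(8,4) S=119.5600 payoff=37.4500 vs cont=36.1259 → 37.4500 [stop]  node(8,5) S=145.8175 payoff=11.1925 vs cont=11.9359 → 11.9359 [wait]  node(8,6) S=177.8415 payoff=0.0000 vs cont=0.0000 → 0.0000 [wait]  node(8,7) S=216.8986 payoff=0.0000 vs cont=0.0000 → 0.0000 [wait]  node(8,8) S=264.5333 payoff=0.0000 vs cont=0.0000 → 0.0000 [wait]  ⇒ S*(8)=119.5600
t_7: node(7,0) S=59.6765 payoff=97.3335 vs cont=96.0094 → 97.3335 [stop]  node(7,1) S=72.7825 payoff=84.2275 vs cont=82.9034 → 84.2275 [stop]  node(7,2) S=88.7668 payoff=68.2432 vs cont=66.9191 → 68.2432 [stop]  node(7,3) S=108.2615 payoff=48.7485 vs cont=47.4244 → 48.7485 [stop]  node(7,4) S=132.0376 payoff=24.9724 vs cont=24.0301 → 24.9724 [stop]  node(7,5) S=161.0354 payoff=0.0000 vs cont=5.7049 → 5.7049 [wait]  node(7,6) S=196.4016 payoff=0.0000 vs cont=0.0000 → 0.0000 [wait]  node(7,7) S=239.5348 payoff=0.0000 vs cont=0.0000 → 0.0000 [wait]  ⇒ S*(7)=132.0376
t_6: node(6,0) S=65.9045 payoff=91.1055 vs cont=89.7814 → 91.1055 [stop]  node(6,1) S=80.3783 payoff=76.6317 vs cont=75.3076 → 76.6317 [stop]  node(6,2) S=98.0307 payoff=58.9793 vs cont=57.6552 → 58.9793 [stop]  node(6,3) S=119.5600 payoff=37.4500 vs cont=36.1259 → 37.4500 [stop]  node(6,4) S=145.8175 payoff=11.1925 vs cont=14.8660 → 14.8660 [wait]  node(6,5) S=177.8415 payoff=0.0000 vs cont=2.7267 → 2.7267 [wait]  node(6,6) S=216.8986 payoff=0.0000 vs cont=0.0000 → 0.0000 [wait]  ⇒ S*(6)=119.5600
t_5: node(5,0) S=72.7825 payoff=84.2275 vs cont=82.9034 → 84.2275 [stop]  node(5,1) S=88.7668 payoff=68.2432 vs cont=66.9191 → 68.2432 [stop]  node(5,2) S=108.2615 payoff=48.7485 vs cont=47.4244 → 48.7485 [stop]  node(5,3) S=132.0376 payoff=24.9724 vs cont=25.5349 → 25.5349 [wait]  node(5,4) S=161.0354 payoff=0.0000 vs cont=8.5059 → 8.5059 [wait]  node(5,5) S=196.4016 payoff=0.0000 vs cont=1.3033 → 1.3033 [wait]  ⇒ S*(5)=108.2615
t_4: node(4,0) S=80.3783 payoff=76.6317 vs cont=75.3076 → 76.6317 [stop]  node(4,1) S=98.0307 payoff=58.9793 vs cont=57.6552 → 58.9793 [stop]  node(4,2) S=119.5600 payoff=37.4500 vs cont=36.4148 → 37.4500 [stop]  node(4,3) S=145.8175 payoff=11.1925 vs cont=16.5734 → 16.5734 [wait]  node(4,4) S=177.8415 payoff=0.0000 vs cont=4.7349 → 4.7349 [wait]  ⇒ S*(4)=119.5600
t_3: node(3,0) S=88.7668 payoff=68.2432 vs cont=66.9191 → 68.2432 [stop]  node(3,1) S=108.2615 payoff=48.7485 vs cont=47.4244 → 48.7485 [stop]  node(3,2) S=132.0376 payoff=24.9724 vs cont=26.4119 → 26.4119 [wait]  node(3,3) S=161.0354 payoff=0.0000 vs cont=10.3533 → 10.3533 [wait]  ⇒ S*(3)=108.2615
t_2: node(2,0) S=98.0307 payoff=58.9793 vs cont=57.6552 → 58.9793 [stop]  node(2,1) S=119.5600 payoff=37.4500 vs cont=36.8652 → 37.4500 [stop]  node(2,2) S=145.8175 payoff=11.1925 vs cont=17.9414 → 17.9414 [wait]  ⇒ S*(2)=119.5600
t_1: node(1,0) S=108.2615 payoff=48.7485 vs cont=47.4244 → 48.7485 [stop]  node(1,1) S=132.0376 payoff=24.9724 vs cont=27.1145 → 27.1145 [wait]  ⇒ S*(1)=108.2615
t_0: node(0,0) S=119.5600 payoff=37.4500 vs cont=37.2261 → 37.4500 [stop]  ⇒ S*(0)=119.5600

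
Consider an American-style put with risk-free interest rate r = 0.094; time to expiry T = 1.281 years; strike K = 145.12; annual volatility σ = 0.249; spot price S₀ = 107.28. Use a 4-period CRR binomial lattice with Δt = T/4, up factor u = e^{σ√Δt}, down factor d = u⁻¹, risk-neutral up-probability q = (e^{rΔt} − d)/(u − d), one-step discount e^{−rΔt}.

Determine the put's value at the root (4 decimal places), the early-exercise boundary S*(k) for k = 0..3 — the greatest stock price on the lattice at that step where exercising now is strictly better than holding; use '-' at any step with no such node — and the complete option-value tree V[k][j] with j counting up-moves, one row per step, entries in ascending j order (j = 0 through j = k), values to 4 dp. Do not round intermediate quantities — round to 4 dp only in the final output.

Δt=0.32025, u=1.15132, d=0.86857, q=0.57291, disc=e^(-rΔt)=0.97035
k=4 terminal: V=max(K-S,0) → 84.0635 64.1871 37.8400 2.9159 0.0000
k=3: j=0 S=70.2957 intr=74.8243 cont=70.5208 V=74.8243[EX]; j=1 S=93.1799 intr=51.9401 cont=47.6366 V=51.9401[EX]; j=2 S=123.5138 intr=21.6062 cont=17.3027 V=21.6062[EX]; j=3 S=163.7227 intr=0.0000 cont=1.2084 V=1.2084[hold]  S*(3)=123.5138
k=2: j=0 S=80.9329 intr=64.1871 cont=59.8835 V=64.1871[EX]; j=1 S=107.2800 intr=37.8400 cont=33.5365 V=37.8400[EX]; j=2 S=142.2041 intr=2.9159 cont=9.6258 V=9.6258[hold]  S*(2)=107.2800
k=1: j=0 S=93.1799 intr=51.9401 cont=47.6366 V=51.9401[EX]; j=1 S=123.5138 intr=21.6062 cont=21.0329 V=21.6062[EX]  S*(1)=123.5138
k=0: j=0 S=107.2800 intr=37.8400 cont=33.5365 V=37.8400[EX]  S*(0)=107.2800

price = 37.8400
boundary = 107.2800 123.5138 107.2800 123.5138
tree:
37.8400
51.9401 21.6062
64.1871 37.8400 9.6258
74.8243 51.9401 21.6062 1.2084
84.0635 64.1871 37.8400 2.9159 0.0000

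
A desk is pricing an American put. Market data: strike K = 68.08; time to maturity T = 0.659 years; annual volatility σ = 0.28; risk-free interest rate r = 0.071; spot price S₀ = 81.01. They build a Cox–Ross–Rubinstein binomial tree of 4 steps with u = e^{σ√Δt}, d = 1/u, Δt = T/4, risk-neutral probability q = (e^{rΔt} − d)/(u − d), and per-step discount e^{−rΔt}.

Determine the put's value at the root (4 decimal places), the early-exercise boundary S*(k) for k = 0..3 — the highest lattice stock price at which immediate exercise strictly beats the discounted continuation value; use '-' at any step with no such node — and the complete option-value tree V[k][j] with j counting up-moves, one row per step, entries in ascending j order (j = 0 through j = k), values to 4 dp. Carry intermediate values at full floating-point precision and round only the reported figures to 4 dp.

Δt=0.16475, u=1.12036, d=0.89257, q=0.52327, disc=e^(-rΔt)=0.98837
k=4 terminal: V=max(K-S,0) → 16.6629 3.5409 0.0000 0.0000 0.0000
k=3: j=0 S=57.6057 intr=10.4743 cont=9.6826 V=10.4743[EX]; j=1 S=72.3071 intr=0.0000 cont=1.6684 V=1.6684[hold]; j=2 S=90.7604 intr=0.0000 cont=0.0000 V=0.0000[hold]; j=3 S=113.9231 intr=0.0000 cont=0.0000 V=0.0000[hold]  S*(3)=57.6057
k=2: j=0 S=64.5391 intr=3.5409 cont=5.7982 V=5.7982[hold]; j=1 S=81.0100 intr=0.0000 cont=0.7861 V=0.7861[hold]; j=2 S=101.6843 intr=0.0000 cont=0.0000 V=0.0000[hold]  S*(2)=-
k=1: j=0 S=72.3071 intr=0.0000 cont=3.1386 V=3.1386[hold]; j=1 S=90.7604 intr=0.0000 cont=0.3704 V=0.3704[hold]  S*(1)=-
k=0: j=0 S=81.0100 intr=0.0000 cont=1.6704 V=1.6704[hold]  S*(0)=-

price = 1.6704
boundary = - - - 57.6057
tree:
1.6704
3.1386 0.3704
5.7982 0.7861 0.0000
10.4743 1.6684 0.0000 0.0000
16.6629 3.5409 0.0000 0.0000 0.0000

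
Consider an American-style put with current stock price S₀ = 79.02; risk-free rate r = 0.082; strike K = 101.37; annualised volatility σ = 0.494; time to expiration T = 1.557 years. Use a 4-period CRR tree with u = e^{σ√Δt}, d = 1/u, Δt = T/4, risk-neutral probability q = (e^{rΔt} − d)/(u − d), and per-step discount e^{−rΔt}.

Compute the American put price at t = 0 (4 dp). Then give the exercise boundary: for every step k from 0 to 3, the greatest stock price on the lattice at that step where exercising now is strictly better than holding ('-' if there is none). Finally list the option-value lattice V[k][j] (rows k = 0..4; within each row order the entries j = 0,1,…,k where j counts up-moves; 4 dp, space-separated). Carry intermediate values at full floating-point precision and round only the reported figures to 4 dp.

price = 29.6047
boundary = - 58.0610 42.6612 58.0610
tree:
29.6047
43.3090 16.4988
58.7088 27.2377 5.7717
70.0241 43.3090 11.3577 0.0000
78.3382 58.7088 22.3500 0.0000 0.0000

params: Δt=0.38925 u=1.36098 d=0.73476 q=0.47535 e^(-rΔt)=0.96859
t_4 payoffs: 78.3382 58.7088 22.3500 0.0000 0.0000
t_3: node(3,0) S=31.3459 payoff=70.0241 vs cont=66.8396 → 70.0241 [stop]  node(3,1) S=58.0610 payoff=43.3090 vs cont=40.1245 → 43.3090 [stop]  node(3,2) S=107.5448 payoff=0.0000 vs cont=11.3577 → 11.3577 [wait]  node(3,3) S=199.2020 payoff=0.0000 vs cont=0.0000 → 0.0000 [wait]  ⇒ S*(3)=58.0610
t_2: node(2,0) S=42.6612 payoff=58.7088 vs cont=55.5244 → 58.7088 [stop]  node(2,1) S=79.0200 payoff=22.3500 vs cont=27.2377 → 27.2377 [wait]  node(2,2) S=146.3664 payoff=0.0000 vs cont=5.7717 → 5.7717 [wait]  ⇒ S*(2)=42.6612
t_1: node(1,0) S=58.0610 payoff=43.3090 vs cont=42.3748 → 43.3090 [stop]  node(1,1) S=107.5448 payoff=0.0000 vs cont=16.4988 → 16.4988 [wait]  ⇒ S*(1)=58.0610
t_0: node(0,0) S=79.0200 payoff=22.3500 vs cont=29.6047 → 29.6047 [wait]  ⇒ S*(0)=-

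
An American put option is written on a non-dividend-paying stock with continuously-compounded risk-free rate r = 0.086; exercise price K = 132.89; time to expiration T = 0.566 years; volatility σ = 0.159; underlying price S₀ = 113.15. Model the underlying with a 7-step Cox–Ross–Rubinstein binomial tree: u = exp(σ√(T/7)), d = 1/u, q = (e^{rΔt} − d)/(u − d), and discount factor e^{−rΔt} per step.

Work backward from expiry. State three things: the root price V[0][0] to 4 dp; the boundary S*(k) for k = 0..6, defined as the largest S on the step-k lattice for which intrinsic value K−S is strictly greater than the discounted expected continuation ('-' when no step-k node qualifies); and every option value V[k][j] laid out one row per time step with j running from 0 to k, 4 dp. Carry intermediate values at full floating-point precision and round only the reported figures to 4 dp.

params: Δt=0.08086 u=1.04625 d=0.95579 q=0.56584 e^(-rΔt)=0.99307
t_7 payoffs: 50.4370 42.6337 34.0920 24.7418 14.5068 3.3032 0.0000 0.0000
t_6: node(6,0) S=86.2664 payoff=46.6236 vs cont=45.7027 → 46.6236 [stop]  node(6,1) S=94.4306 payoff=38.4594 vs cont=37.5385 → 38.4594 [stop]  node(6,2) S=103.3674 payoff=29.5226 vs cont=28.6017 → 29.5226 [stop]  node(6,3) S=113.1500 payoff=19.7400 vs cont=18.8191 → 19.7400 [stop]  node(6,4) S=123.8584 payoff=9.0316 vs cont=8.1107 → 9.0316 [stop]  node(6,5) S=135.5802 payoff=0.0000 vs cont=1.4242 → 1.4242 [wait]  node(6,6) S=148.4114 payoff=0.0000 vs cont=0.0000 → 0.0000 [wait]  ⇒ S*(6)=123.8584
t_5: node(5,0) S=90.2563 payoff=42.6337 vs cont=41.7129 → 42.6337 [stop]  node(5,1) S=98.7980 payoff=34.0920 vs cont=33.1711 → 34.0920 [stop]  node(5,2) S=108.1482 payoff=24.7418 vs cont=23.8210 → 24.7418 [stop]  node(5,3) S=118.3832 payoff=14.5068 vs cont=13.5859 → 14.5068 [stop]  node(5,4) S=129.5868 payoff=3.3032 vs cont=4.6942 → 4.6942 [wait]  node(5,5) S=141.8508 payoff=0.0000 vs cont=0.6140 → 0.6140 [wait]  ⇒ S*(5)=118.3832
t_4: node(4,0) S=94.4306 payoff=38.4594 vs cont=37.5385 → 38.4594 [stop]  node(4,1) S=103.3674 payoff=29.5226 vs cont=28.6017 → 29.5226 [stop]  node(4,2) S=113.1500 payoff=19.7400 vs cont=18.8191 → 19.7400 [stop]  node(4,3) S=123.8584 payoff=9.0316 vs cont=8.8924 → 9.0316 [stop]  node(4,4) S=135.5802 payoff=0.0000 vs cont=2.3690 → 2.3690 [wait]  ⇒ S*(4)=123.8584
t_3: node(3,0) S=98.7980 payoff=34.0920 vs cont=33.1711 → 34.0920 [stop]  node(3,1) S=108.1482 payoff=24.7418 vs cont=23.8210 → 24.7418 [stop]  node(3,2) S=118.3832 payoff=14.5068 vs cont=13.5859 → 14.5068 [stop]  node(3,3) S=129.5868 payoff=3.3032 vs cont=5.2251 → 5.2251 [wait]  ⇒ S*(3)=118.3832
t_2: node(2,0) S=103.3674 payoff=29.5226 vs cont=28.6017 → 29.5226 [stop]  node(2,1) S=113.1500 payoff=19.7400 vs cont=18.8191 → 19.7400 [stop]  node(2,2) S=123.8584 payoff=9.0316 vs cont=9.1907 → 9.1907 [wait]  ⇒ S*(2)=113.1500
t_1: node(1,0) S=108.1482 payoff=24.7418 vs cont=23.8210 → 24.7418 [stop]  node(1,1) S=118.3832 payoff=14.5068 vs cont=13.6754 → 14.5068 [stop]  ⇒ S*(1)=118.3832
t_0: node(0,0) S=113.1500 payoff=19.7400 vs cont=18.8191 → 19.7400 [stop]  ⇒ S*(0)=113.1500

price = 19.7400
boundary = 113.1500 118.3832 113.1500 118.3832 123.8584 118.3832 123.8584
tree:
19.7400
24.7418 14.5068
29.5226 19.7400 9.1907
34.0920 24.7418 14.5068 5.2251
38.4594 29.5226 19.7400 9.0316 2.3690
42.6337 34.0920 24.7418 14.5068 4.6942 0.6140
46.6236 38.4594 29.5226 19.7400 9.0316 1.4242 0.0000
50.4370 42.6337 34.0920 24.7418 14.5068 3.3032 0.0000 0.0000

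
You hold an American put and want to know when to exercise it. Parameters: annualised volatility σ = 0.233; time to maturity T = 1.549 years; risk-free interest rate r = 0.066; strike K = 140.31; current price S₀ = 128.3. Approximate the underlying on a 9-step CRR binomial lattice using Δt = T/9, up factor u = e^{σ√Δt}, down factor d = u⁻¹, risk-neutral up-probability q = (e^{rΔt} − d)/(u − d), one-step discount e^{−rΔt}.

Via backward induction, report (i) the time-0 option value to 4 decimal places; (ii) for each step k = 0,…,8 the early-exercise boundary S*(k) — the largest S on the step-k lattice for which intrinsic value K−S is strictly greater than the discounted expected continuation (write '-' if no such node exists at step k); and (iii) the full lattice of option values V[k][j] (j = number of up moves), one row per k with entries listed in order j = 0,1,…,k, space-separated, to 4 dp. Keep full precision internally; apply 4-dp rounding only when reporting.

Δt=0.17211, u=1.10149, d=0.90786, q=0.53485, disc=e^(-rΔt)=0.98870
k=9 terminal: V=max(K-S,0) → 86.5568 75.0924 61.1828 44.3067 23.8313 0.0000 0.0000 0.0000 0.0000 0.0000
k=8: j=0 S=59.2086 intr=81.1014 cont=79.5166 V=81.1014[EX]; j=1 S=71.8365 intr=68.4735 cont=66.8887 V=68.4735[EX]; j=2 S=87.1577 intr=53.1523 cont=51.5675 V=53.1523[EX]; j=3 S=105.7466 intr=34.5634 cont=32.9786 V=34.5634[EX]; j=4 S=128.3000 intr=12.0100 cont=10.9598 V=12.0100[EX]; j=5 S=155.6636 intr=0.0000 cont=0.0000 V=0.0000[hold]; j=6 S=188.8633 intr=0.0000 cont=0.0000 V=0.0000[hold]; j=7 S=229.1437 intr=0.0000 cont=0.0000 V=0.0000[hold]; j=8 S=278.0151 intr=0.0000 cont=0.0000 V=0.0000[hold]  S*(8)=128.3000
k=7: j=0 S=65.2176 intr=75.0924 cont=73.5075 V=75.0924[EX]; j=1 S=79.1272 intr=61.1828 cont=59.5980 V=61.1828[EX]; j=2 S=96.0033 intr=44.3067 cont=42.7219 V=44.3067[EX]; j=3 S=116.4787 intr=23.8313 cont=22.2465 V=23.8313[EX]; j=4 S=141.3211 intr=0.0000 cont=5.5233 V=5.5233[hold]; j=5 S=171.4618 intr=0.0000 cont=0.0000 V=0.0000[hold]; j=6 S=208.0309 intr=0.0000 cont=0.0000 V=0.0000[hold]; j=7 S=252.3993 intr=0.0000 cont=0.0000 V=0.0000[hold]  S*(7)=116.4787
k=6: j=0 S=71.8365 intr=68.4735 cont=66.8887 V=68.4735[EX]; j=1 S=87.1577 intr=53.1523 cont=51.5675 V=53.1523[EX]; j=2 S=105.7466 intr=34.5634 cont=32.9786 V=34.5634[EX]; j=3 S=128.3000 intr=12.0100 cont=13.8806 V=13.8806[hold]; j=4 S=155.6636 intr=0.0000 cont=2.5401 V=2.5401[hold]; j=5 S=188.8633 intr=0.0000 cont=0.0000 V=0.0000[hold]; j=6 S=229.1437 intr=0.0000 cont=0.0000 V=0.0000[hold]  S*(6)=105.7466
k=5: j=0 S=79.1272 intr=61.1828 cont=59.5980 V=61.1828[EX]; j=1 S=96.0033 intr=44.3067 cont=42.7219 V=44.3067[EX]; j=2 S=116.4787 intr=23.8313 cont=23.2357 V=23.8313[EX]; j=3 S=141.3211 intr=0.0000 cont=7.7269 V=7.7269[hold]; j=4 S=171.4618 intr=0.0000 cont=1.1682 V=1.1682[hold]; j=5 S=208.0309 intr=0.0000 cont=0.0000 V=0.0000[hold]  S*(5)=116.4787
k=4: j=0 S=87.1577 intr=53.1523 cont=51.5675 V=53.1523[EX]; j=1 S=105.7466 intr=34.5634 cont=32.9786 V=34.5634[EX]; j=2 S=128.3000 intr=12.0100 cont=15.0459 V=15.0459[hold]; j=3 S=155.6636 intr=0.0000 cont=4.1713 V=4.1713[hold]; j=4 S=188.8633 intr=0.0000 cont=0.5372 V=0.5372[hold]  S*(4)=105.7466
k=3: j=0 S=96.0033 intr=44.3067 cont=42.7219 V=44.3067[EX]; j=1 S=116.4787 intr=23.8313 cont=23.8519 V=23.8519[hold]; j=2 S=141.3211 intr=0.0000 cont=9.1253 V=9.1253[hold]; j=3 S=171.4618 intr=0.0000 cont=2.2024 V=2.2024[hold]  S*(3)=96.0033
k=2: j=0 S=105.7466 intr=34.5634 cont=32.9895 V=34.5634[EX]; j=1 S=128.3000 intr=12.0100 cont=15.7949 V=15.7949[hold]; j=2 S=155.6636 intr=0.0000 cont=5.3613 V=5.3613[hold]  S*(2)=105.7466
k=1: j=0 S=116.4787 intr=23.8313 cont=24.2480 V=24.2480[hold]; j=1 S=141.3211 intr=0.0000 cont=10.0991 V=10.0991[hold]  S*(1)=-
k=0: j=0 S=128.3000 intr=12.0100 cont=16.4920 V=16.4920[hold]  S*(0)=-

price = 16.4920
boundary = - - 105.7466 96.0033 105.7466 116.4787 105.7466 116.4787 128.3000
tree:
16.4920
24.2480 10.0991
34.5634 15.7949 5.3613
44.3067 23.8519 9.1253 2.2024
53.1523 34.5634 15.0459 4.1713 0.5372
61.1828 44.3067 23.8313 7.7269 1.1682 0.0000
68.4735 53.1523 34.5634 13.8806 2.5401 0.0000 0.0000
75.0924 61.1828 44.3067 23.8313 5.5233 0.0000 0.0000 0.0000
81.1014 68.4735 53.1523 34.5634 12.0100 0.0000 0.0000 0.0000 0.0000
86.5568 75.0924 61.1828 44.3067 23.8313 0.0000 0.0000 0.0000 0.0000 0.0000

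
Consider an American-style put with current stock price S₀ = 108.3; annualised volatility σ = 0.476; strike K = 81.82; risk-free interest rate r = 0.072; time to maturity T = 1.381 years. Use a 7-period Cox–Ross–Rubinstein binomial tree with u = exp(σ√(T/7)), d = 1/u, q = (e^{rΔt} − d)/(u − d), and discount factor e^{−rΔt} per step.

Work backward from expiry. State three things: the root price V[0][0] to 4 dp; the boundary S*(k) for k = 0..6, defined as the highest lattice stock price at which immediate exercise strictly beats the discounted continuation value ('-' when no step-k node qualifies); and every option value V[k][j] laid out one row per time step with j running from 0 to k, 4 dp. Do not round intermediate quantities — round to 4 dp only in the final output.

params: Δt=0.19729 u=1.23544 d=0.80943 q=0.48092 e^(-rΔt)=0.98590
t_7 payoffs: 57.1661 44.1907 24.3862 0.0000 0.0000 0.0000 0.0000 0.0000
t_6: node(6,0) S=30.4583 payoff=51.3617 vs cont=50.2077 → 51.3617 [stop]  node(6,1) S=46.4887 payoff=35.3313 vs cont=34.1773 → 35.3313 [stop]  node(6,2) S=70.9558 payoff=10.8642 vs cont=12.4798 → 12.4798 [wait]  node(6,3) S=108.3000 payoff=0.0000 vs cont=0.0000 → 0.0000 [wait]  node(6,4) S=165.2986 payoff=0.0000 vs cont=0.0000 → 0.0000 [wait]  node(6,5) S=252.2958 payoff=0.0000 vs cont=0.0000 → 0.0000 [wait]  node(6,6) S=385.0798 payoff=0.0000 vs cont=0.0000 → 0.0000 [wait]  ⇒ S*(6)=46.4887
t_5: node(5,0) S=37.6293 payoff=44.1907 vs cont=43.0367 → 44.1907 [stop]  node(5,1) S=57.4338 payoff=24.3862 vs cont=23.9982 → 24.3862 [stop]  node(5,2) S=87.6613 payoff=0.0000 vs cont=6.3866 → 6.3866 [wait]  node(5,3) S=133.7978 payoff=0.0000 vs cont=0.0000 → 0.0000 [wait]  node(5,4) S=204.2159 payoff=0.0000 vs cont=0.0000 → 0.0000 [wait]  node(5,5) S=311.6954 payoff=0.0000 vs cont=0.0000 → 0.0000 [wait]  ⇒ S*(5)=57.4338
t_4: node(4,0) S=46.4887 payoff=35.3313 vs cont=34.1773 → 35.3313 [stop]  node(4,1) S=70.9558 payoff=10.8642 vs cont=15.5080 → 15.5080 [wait]  node(4,2) S=108.3000 payoff=0.0000 vs cont=3.2684 → 3.2684 [wait]  node(4,3) S=165.2986 payoff=0.0000 vs cont=0.0000 → 0.0000 [wait]  node(4,4) S=252.2958 payoff=0.0000 vs cont=0.0000 → 0.0000 [wait]  ⇒ S*(4)=46.4887
t_3: node(3,0) S=57.4338 payoff=24.3862 vs cont=25.4340 → 25.4340 [wait]  node(3,1) S=87.6613 payoff=0.0000 vs cont=9.4860 → 9.4860 [wait]  node(3,2) S=133.7978 payoff=0.0000 vs cont=1.6726 → 1.6726 [wait]  node(3,3) S=204.2159 payoff=0.0000 vs cont=0.0000 → 0.0000 [wait]  ⇒ S*(3)=-
t_2: node(2,0) S=70.9558 payoff=10.8642 vs cont=17.5137 → 17.5137 [wait]  node(2,1) S=108.3000 payoff=0.0000 vs cont=5.6476 → 5.6476 [wait]  node(2,2) S=165.2986 payoff=0.0000 vs cont=0.8560 → 0.8560 [wait]  ⇒ S*(2)=-
t_1: node(1,0) S=87.6613 payoff=0.0000 vs cont=11.6405 → 11.6405 [wait]  node(1,1) S=133.7978 payoff=0.0000 vs cont=3.2961 → 3.2961 [wait]  ⇒ S*(1)=-
t_0: node(0,0) S=108.3000 payoff=0.0000 vs cont=7.5199 → 7.5199 [wait]  ⇒ S*(0)=-

price = 7.5199
boundary = - - - - 46.4887 57.4338 46.4887
tree:
7.5199
11.6405 3.2961
17.5137 5.6476 0.8560
25.4340 9.4860 1.6726 0.0000
35.3313 15.5080 3.2684 0.0000 0.0000
44.1907 24.3862 6.3866 0.0000 0.0000 0.0000
51.3617 35.3313 12.4798 0.0000 0.0000 0.0000 0.0000
57.1661 44.1907 24.3862 0.0000 0.0000 0.0000 0.0000 0.0000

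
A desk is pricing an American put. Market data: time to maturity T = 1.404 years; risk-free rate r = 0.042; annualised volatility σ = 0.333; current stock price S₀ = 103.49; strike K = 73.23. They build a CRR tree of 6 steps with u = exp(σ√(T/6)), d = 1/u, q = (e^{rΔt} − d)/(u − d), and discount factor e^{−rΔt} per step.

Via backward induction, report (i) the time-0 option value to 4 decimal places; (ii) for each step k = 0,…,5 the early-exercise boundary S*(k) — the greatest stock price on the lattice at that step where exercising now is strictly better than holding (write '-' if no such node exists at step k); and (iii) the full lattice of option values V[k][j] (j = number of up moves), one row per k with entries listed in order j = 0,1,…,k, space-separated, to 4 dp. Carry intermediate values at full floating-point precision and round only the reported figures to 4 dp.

params: Δt=0.23400 u=1.17478 d=0.85122 q=0.49034 e^(-rΔt)=0.99022
t_6 payoffs: 33.8613 18.8966 0.0000 0.0000 0.0000 0.0000 0.0000
t_5: node(5,0) S=46.2497 payoff=26.9803 vs cont=26.2641 → 26.9803 [stop]  node(5,1) S=63.8300 payoff=9.4000 vs cont=9.5366 → 9.5366 [wait]  node(5,2) S=88.0928 payoff=0.0000 vs cont=0.0000 → 0.0000 [wait]  node(5,3) S=121.5783 payoff=0.0000 vs cont=0.0000 → 0.0000 [wait]  node(5,4) S=167.7923 payoff=0.0000 vs cont=0.0000 → 0.0000 [wait]  node(5,5) S=231.5729 payoff=0.0000 vs cont=0.0000 → 0.0000 [wait]  ⇒ S*(5)=46.2497
t_4: node(4,0) S=54.3334 payoff=18.8966 vs cont=18.2468 → 18.8966 [stop]  node(4,1) S=74.9864 payoff=0.0000 vs cont=4.8129 → 4.8129 [wait]  node(4,2) S=103.4900 payoff=0.0000 vs cont=0.0000 → 0.0000 [wait]  node(4,3) S=142.8282 payoff=0.0000 vs cont=0.0000 → 0.0000 [wait]  node(4,4) S=197.1196 payoff=0.0000 vs cont=0.0000 → 0.0000 [wait]  ⇒ S*(4)=54.3334
t_3: node(3,0) S=63.8300 payoff=9.4000 vs cont=11.8735 → 11.8735 [wait]  node(3,1) S=88.0928 payoff=0.0000 vs cont=2.4290 → 2.4290 [wait]  node(3,2) S=121.5783 payoff=0.0000 vs cont=0.0000 → 0.0000 [wait]  node(3,3) S=167.7923 payoff=0.0000 vs cont=0.0000 → 0.0000 [wait]  ⇒ S*(3)=-
t_2: node(2,0) S=74.9864 payoff=0.0000 vs cont=7.1717 → 7.1717 [wait]  node(2,1) S=103.4900 payoff=0.0000 vs cont=1.2258 → 1.2258 [wait]  node(2,2) S=142.8282 payoff=0.0000 vs cont=0.0000 → 0.0000 [wait]  ⇒ S*(2)=-
t_1: node(1,0) S=88.0928 payoff=0.0000 vs cont=4.2146 → 4.2146 [wait]  node(1,1) S=121.5783 payoff=0.0000 vs cont=0.6187 → 0.6187 [wait]  ⇒ S*(1)=-
t_0: node(0,0) S=103.4900 payoff=0.0000 vs cont=2.4274 → 2.4274 [wait]  ⇒ S*(0)=-

price = 2.4274
boundary = - - - - 54.3334 46.2497
tree:
2.4274
4.2146 0.6187
7.1717 1.2258 0.0000
11.8735 2.4290 0.0000 0.0000
18.8966 4.8129 0.0000 0.0000 0.0000
26.9803 9.5366 0.0000 0.0000 0.0000 0.0000
33.8613 18.8966 0.0000 0.0000 0.0000 0.0000 0.0000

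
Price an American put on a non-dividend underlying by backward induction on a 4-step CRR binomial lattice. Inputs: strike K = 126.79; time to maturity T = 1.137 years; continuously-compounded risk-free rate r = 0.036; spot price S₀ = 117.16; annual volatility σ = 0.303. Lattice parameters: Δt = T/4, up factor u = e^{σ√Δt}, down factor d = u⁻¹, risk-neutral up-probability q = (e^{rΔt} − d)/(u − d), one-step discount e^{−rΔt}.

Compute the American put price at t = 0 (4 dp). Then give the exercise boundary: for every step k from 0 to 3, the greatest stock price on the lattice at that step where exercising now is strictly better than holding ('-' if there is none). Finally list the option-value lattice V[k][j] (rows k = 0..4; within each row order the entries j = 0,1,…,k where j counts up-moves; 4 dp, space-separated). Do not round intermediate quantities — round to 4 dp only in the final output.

Δt=0.28425  u=1.17533  d=0.85083  q=0.49140  discount=0.98982
step 4 (expiry): payoffs max(K−S,0) = 65.3930 41.9768 9.6300 0.0000 0.0000
step 3: (k=3,j=0): S=72.1615, (K−S)⁺=54.6285, hold=53.3377 ⇒ V=54.6285 exercise | (k=3,j=1): S=99.6831, (K−S)⁺=27.1069, hold=25.8161 ⇒ V=27.1069 exercise | (k=3,j=2): S=137.7011, (K−S)⁺=0.0000, hold=4.8480 ⇒ V=4.8480 continue | (k=3,j=3): S=190.2188, (K−S)⁺=0.0000, hold=0.0000 ⇒ V=0.0000 continue  boundary S*=99.6831
step 2: (k=2,j=0): S=84.8132, (K−S)⁺=41.9768, hold=40.6860 ⇒ V=41.9768 exercise | (k=2,j=1): S=117.1600, (K−S)⁺=9.6300, hold=16.0043 ⇒ V=16.0043 continue | (k=2,j=2): S=161.8435, (K−S)⁺=0.0000, hold=2.4406 ⇒ V=2.4406 continue  boundary S*=84.8132
step 1: (k=1,j=0): S=99.6831, (K−S)⁺=27.1069, hold=28.9165 ⇒ V=28.9165 continue | (k=1,j=1): S=137.7011, (K−S)⁺=0.0000, hold=9.2440 ⇒ V=9.2440 continue  boundary S*=-
step 0: (k=0,j=0): S=117.1600, (K−S)⁺=9.6300, hold=19.0535 ⇒ V=19.0535 continue  boundary S*=-

price = 19.0535
boundary = - - 84.8132 99.6831
tree:
19.0535
28.9165 9.2440
41.9768 16.0043 2.4406
54.6285 27.1069 4.8480 0.0000
65.3930 41.9768 9.6300 0.0000 0.0000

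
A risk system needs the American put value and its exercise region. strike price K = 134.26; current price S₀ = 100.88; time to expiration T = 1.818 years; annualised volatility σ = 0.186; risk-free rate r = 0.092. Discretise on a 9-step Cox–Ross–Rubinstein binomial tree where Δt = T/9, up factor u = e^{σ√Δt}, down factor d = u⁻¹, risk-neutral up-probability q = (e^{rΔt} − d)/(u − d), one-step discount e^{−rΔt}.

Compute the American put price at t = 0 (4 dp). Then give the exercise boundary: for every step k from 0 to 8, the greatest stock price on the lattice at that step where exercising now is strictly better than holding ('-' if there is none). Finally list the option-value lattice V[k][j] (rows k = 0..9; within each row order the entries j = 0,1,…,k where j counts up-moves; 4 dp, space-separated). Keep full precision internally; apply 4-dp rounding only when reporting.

price = 33.3800
boundary = 100.8800 109.6758 119.2384 109.6758 119.2384 109.6758 119.2384 109.6758 119.2384
tree:
33.3800
41.4704 24.5842
48.9119 33.3800 15.0216
55.7566 41.4704 24.5842 8.3777
62.0524 48.9119 33.3800 15.0216 4.0490
67.8433 55.7566 41.4704 24.5842 7.9335 1.4911
73.1698 62.0524 48.9119 33.3800 15.0216 3.2835 0.2989
78.0691 67.8433 55.7566 41.4704 24.5842 7.1052 0.7448 0.0000
82.5755 73.1698 62.0524 48.9119 33.3800 15.0216 1.8561 0.0000 0.0000
86.7204 78.0691 67.8433 55.7566 41.4704 24.5842 4.6252 0.0000 0.0000 0.0000

Δt=0.20200  u=1.08719  d=0.91980  q=0.59117  discount=0.98159
step 9 (expiry): payoffs max(K−S,0) = 86.7204 78.0691 67.8433 55.7566 41.4704 24.5842 4.6252 0.0000 0.0000 0.0000
step 8: (k=8,j=0): S=51.6845, (K−S)⁺=82.5755, hold=80.1034 ⇒ V=82.5755 exercise | (k=8,j=1): S=61.0902, (K−S)⁺=73.1698, hold=70.6977 ⇒ V=73.1698 exercise | (k=8,j=2): S=72.2076, (K−S)⁺=62.0524, hold=59.5804 ⇒ V=62.0524 exercise | (k=8,j=3): S=85.3481, (K−S)⁺=48.9119, hold=46.4398 ⇒ V=48.9119 exercise | (k=8,j=4): S=100.8800, (K−S)⁺=33.3800, hold=30.9080 ⇒ V=33.3800 exercise | (k=8,j=5): S=119.2384, (K−S)⁺=15.0216, hold=12.5495 ⇒ V=15.0216 exercise | (k=8,j=6): S=140.9377, (K−S)⁺=0.0000, hold=1.8561 ⇒ V=1.8561 continue | (k=8,j=7): S=166.5859, (K−S)⁺=0.0000, hold=0.0000 ⇒ V=0.0000 continue | (k=8,j=8): S=196.9017, (K−S)⁺=0.0000, hold=0.0000 ⇒ V=0.0000 continue  boundary S*=119.2384
step 7: (k=7,j=0): S=56.1909, (K−S)⁺=78.0691, hold=75.5970 ⇒ V=78.0691 exercise | (k=7,j=1): S=66.4167, (K−S)⁺=67.8433, hold=65.3712 ⇒ V=67.8433 exercise | (k=7,j=2): S=78.5034, (K−S)⁺=55.7566, hold=53.2846 ⇒ V=55.7566 exercise | (k=7,j=3): S=92.7896, (K−S)⁺=41.4704, hold=38.9983 ⇒ V=41.4704 exercise | (k=7,j=4): S=109.6758, (K−S)⁺=24.5842, hold=22.1122 ⇒ V=24.5842 exercise | (k=7,j=5): S=129.6348, (K−S)⁺=4.6252, hold=7.1052 ⇒ V=7.1052 continue | (k=7,j=6): S=153.2261, (K−S)⁺=0.0000, hold=0.7448 ⇒ V=0.7448 continue | (k=7,j=7): S=181.1106, (K−S)⁺=0.0000, hold=0.0000 ⇒ V=0.0000 continue  boundary S*=109.6758
step 6: (k=6,j=0): S=61.0902, (K−S)⁺=73.1698, hold=70.6977 ⇒ V=73.1698 exercise | (k=6,j=1): S=72.2076, (K−S)⁺=62.0524, hold=59.5804 ⇒ V=62.0524 exercise | (k=6,j=2): S=85.3481, (K−S)⁺=48.9119, hold=46.4398 ⇒ V=48.9119 exercise | (k=6,j=3): S=100.8800, (K−S)⁺=33.3800, hold=30.9080 ⇒ V=33.3800 exercise | (k=6,j=4): S=119.2384, (K−S)⁺=15.0216, hold=13.9887 ⇒ V=15.0216 exercise | (k=6,j=5): S=140.9377, (K−S)⁺=0.0000, hold=3.2835 ⇒ V=3.2835 continue | (k=6,j=6): S=166.5859, (K−S)⁺=0.0000, hold=0.2989 ⇒ V=0.2989 continue  boundary S*=119.2384
step 5: (k=5,j=0): S=66.4167, (K−S)⁺=67.8433, hold=65.3712 ⇒ V=67.8433 exercise | (k=5,j=1): S=78.5034, (K−S)⁺=55.7566, hold=53.2846 ⇒ V=55.7566 exercise | (k=5,j=2): S=92.7896, (K−S)⁺=41.4704, hold=38.9983 ⇒ V=41.4704 exercise | (k=5,j=3): S=109.6758, (K−S)⁺=24.5842, hold=22.1122 ⇒ V=24.5842 exercise | (k=5,j=4): S=129.6348, (K−S)⁺=4.6252, hold=7.9335 ⇒ V=7.9335 continue | (k=5,j=5): S=153.2261, (K−S)⁺=0.0000, hold=1.4911 ⇒ V=1.4911 continue  boundary S*=109.6758
step 4: (k=4,j=0): S=72.2076, (K−S)⁺=62.0524, hold=59.5804 ⇒ V=62.0524 exercise | (k=4,j=1): S=85.3481, (K−S)⁺=48.9119, hold=46.4398 ⇒ V=48.9119 exercise | (k=4,j=2): S=100.8800, (K−S)⁺=33.3800, hold=30.9080 ⇒ V=33.3800 exercise | (k=4,j=3): S=119.2384, (K−S)⁺=15.0216, hold=14.4694 ⇒ V=15.0216 exercise | (k=4,j=4): S=140.9377, (K−S)⁺=0.0000, hold=4.0490 ⇒ V=4.0490 continue  boundary S*=119.2384
step 3: (k=3,j=0): S=78.5034, (K−S)⁺=55.7566, hold=53.2846 ⇒ V=55.7566 exercise | (k=3,j=1): S=92.7896, (K−S)⁺=41.4704, hold=38.9983 ⇒ V=41.4704 exercise | (k=3,j=2): S=109.6758, (K−S)⁺=24.5842, hold=22.1122 ⇒ V=24.5842 exercise | (k=3,j=3): S=129.6348, (K−S)⁺=4.6252, hold=8.3777 ⇒ V=8.3777 continue  boundary S*=109.6758
step 2: (k=2,j=0): S=85.3481, (K−S)⁺=48.9119, hold=46.4398 ⇒ V=48.9119 exercise | (k=2,j=1): S=100.8800, (K−S)⁺=33.3800, hold=30.9080 ⇒ V=33.3800 exercise | (k=2,j=2): S=119.2384, (K−S)⁺=15.0216, hold=14.7271 ⇒ V=15.0216 exercise  boundary S*=119.2384
step 1: (k=1,j=0): S=92.7896, (K−S)⁺=41.4704, hold=38.9983 ⇒ V=41.4704 exercise | (k=1,j=1): S=109.6758, (K−S)⁺=24.5842, hold=22.1122 ⇒ V=24.5842 exercise  boundary S*=109.6758
step 0: (k=0,j=0): S=100.8800, (K−S)⁺=33.3800, hold=30.9080 ⇒ V=33.3800 exercise  boundary S*=100.8800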